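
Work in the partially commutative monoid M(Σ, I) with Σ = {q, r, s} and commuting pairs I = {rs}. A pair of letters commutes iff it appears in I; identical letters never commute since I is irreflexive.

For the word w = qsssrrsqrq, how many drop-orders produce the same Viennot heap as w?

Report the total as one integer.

15

0(q) covers ∅
1(s) covers 0:q
2(s) covers 1:s
3(s) covers 2:s
4(r) covers 0:q
5(r) covers 4:r
6(s) covers 3:s
7(q) covers 5:r, 6:s
8(r) covers 7:q
9(q) covers 8:r
floor of heap: 0:q
completions by unplaced set U, small U first (add the entries for U minus each lowest piece of U):
  |U|=1: {9}:1
  |U|=2: {8,9}:1
  |U|=3: {7,8,9}:1
  |U|=4: {5,7,8,9}:1  {6,7,8,9}:1
  |U|=5: {3,6,7,8,9}:1  {4,5,7,8,9}:1  {5,6,7,8,9}:2
  |U|=6: {2,3,6,7,8,9}:1  {3,5,6,7,8,9}:3  {4,5,6,7,8,9}:3
  |U|=7: {1,2,3,6,7,8,9}:1  {2,3,5,6,7,8,9}:4  {3,4,5,6,7,8,9}:6
  |U|=8: {1,2,3,5,6,7,8,9}:5  {2,3,4,5,6,7,8,9}:10
  start at 0(q): 15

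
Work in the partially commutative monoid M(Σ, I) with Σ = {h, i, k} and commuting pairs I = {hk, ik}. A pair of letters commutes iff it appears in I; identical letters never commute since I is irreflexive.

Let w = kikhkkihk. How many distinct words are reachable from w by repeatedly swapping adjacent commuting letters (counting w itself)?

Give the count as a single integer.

drop 0:k onto floor
drop 1:i onto floor
drop 2:k onto {0:k}
drop 3:h onto {1:i}
drop 4:k onto {2:k}
drop 5:k onto {4:k}
drop 6:i onto {3:h}
drop 7:h onto {6:i}
drop 8:k onto {5:k}
ground layer = {0:k, 1:i}
drop-orders for the pieces not yet dropped (sum over which currently-grounded one goes next):
  1 to go: {7} 1  {8} 1
  2 to go: {5,8} 1  {6,7} 1  {7,8} 2
  3 to go: {3,6,7} 1  {4,5,8} 1  {5,7,8} 3  {6,7,8} 3
  4 to go: {1,3,6,7} 1  {2,4,5,8} 1  {3,6,7,8} 4  {4,5,7,8} 4  {5,6,7,8} 6
  5 to go: {0,2,4,5,8} 1  {1,3,6,7,8} 5  {2,4,5,7,8} 5  {3,5,6,7,8} 10  {4,5,6,7,8} 10
  6 to go: {0,2,4,5,7,8} 6  {1,3,5,6,7,8} 15  {2,4,5,6,7,8} 15  {3,4,5,6,7,8} 20
  7 to go: {0,2,4,5,6,7,8} 21  {1,3,4,5,6,7,8} 35  {2,3,4,5,6,7,8} 35
  if 0:k drops first: 70 orders
  if 1:i drops first: 56 orders
heap linearizations: 126

126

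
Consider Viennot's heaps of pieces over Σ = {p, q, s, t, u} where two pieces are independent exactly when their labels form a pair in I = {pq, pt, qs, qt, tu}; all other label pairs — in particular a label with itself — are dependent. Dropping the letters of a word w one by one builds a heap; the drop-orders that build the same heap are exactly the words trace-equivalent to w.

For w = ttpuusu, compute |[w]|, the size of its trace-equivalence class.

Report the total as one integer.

10

drop 0:t onto floor
drop 1:t onto {0:t}
drop 2:p onto floor
drop 3:u onto {2:p}
drop 4:u onto {3:u}
drop 5:s onto {1:t, 4:u}
drop 6:u onto {5:s}
ground layer = {0:t, 2:p}
drop-orders for the pieces not yet dropped (sum over which currently-grounded one goes next):
  1 to go: {6} 1
  2 to go: {5,6} 1
  3 to go: {1,5,6} 1  {4,5,6} 1
  4 to go: {0,1,5,6} 1  {1,4,5,6} 2  {3,4,5,6} 1
  5 to go: {0,1,4,5,6} 3  {1,3,4,5,6} 3  {2,3,4,5,6} 1
  if 0:t drops first: 4 orders
  if 2:p drops first: 6 orders
heap linearizations: 10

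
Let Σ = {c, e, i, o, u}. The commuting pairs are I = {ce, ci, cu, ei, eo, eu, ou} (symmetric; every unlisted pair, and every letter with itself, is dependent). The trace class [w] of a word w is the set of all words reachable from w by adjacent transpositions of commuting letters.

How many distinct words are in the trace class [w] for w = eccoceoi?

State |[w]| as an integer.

28

#0=e has no predecessor
#1=c has no predecessor
#2=c depends on [1:c]
#3=o depends on [2:c]
#4=c depends on [3:o]
#5=e depends on [0:e]
#6=o depends on [4:c]
#7=i depends on [6:o]
sources: [0:e, 1:c]
N(rest) = Σ N(rest − s) over sources s of rest; N(one piece) = 1:
  size 1 → [5]=1  [7]=1
  size 2 → [0,5]=1  [5,7]=2  [6,7]=1
  size 3 → [0,5,7]=3  [4,6,7]=1  [5,6,7]=3
  size 4 → [0,5,6,7]=6  [3,4,6,7]=1  [4,5,6,7]=4
  size 5 → [0,4,5,6,7]=10  [2,3,4,6,7]=1  [3,4,5,6,7]=5
  size 6 → [0,3,4,5,6,7]=15  [1,2,3,4,6,7]=1  [2,3,4,5,6,7]=6
  first=0(e) contributes 7
  first=1(c) contributes 21
|[w]| = 28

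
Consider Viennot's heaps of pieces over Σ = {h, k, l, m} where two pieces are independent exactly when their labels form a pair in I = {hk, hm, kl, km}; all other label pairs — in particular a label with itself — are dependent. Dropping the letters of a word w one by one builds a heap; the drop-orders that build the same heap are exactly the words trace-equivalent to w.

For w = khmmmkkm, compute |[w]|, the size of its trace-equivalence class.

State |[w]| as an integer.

280

#0=k has no predecessor
#1=h has no predecessor
#2=m has no predecessor
#3=m depends on [2:m]
#4=m depends on [3:m]
#5=k depends on [0:k]
#6=k depends on [5:k]
#7=m depends on [4:m]
sources: [0:k, 1:h, 2:m]
N(rest) = Σ N(rest − s) over sources s of rest; N(one piece) = 1:
  size 1 → [1]=1  [6]=1  [7]=1
  size 2 → [1,6]=2  [1,7]=2  [4,7]=1  [5,6]=1  [6,7]=2
  size 3 → [0,5,6]=1  [1,4,7]=3  [1,5,6]=3  [1,6,7]=6  [3,4,7]=1  [4,6,7]=3  [5,6,7]=3
  size 4 → [0,1,5,6]=4  [0,5,6,7]=4  [1,3,4,7]=4  [1,4,6,7]=12  [1,5,6,7]=12  [2,3,4,7]=1  [3,4,6,7]=4  [4,5,6,7]=6
  size 5 → [0,1,5,6,7]=20  [0,4,5,6,7]=10  [1,2,3,4,7]=5  [1,3,4,6,7]=20  [1,4,5,6,7]=30  [2,3,4,6,7]=5  [3,4,5,6,7]=10
  size 6 → [0,1,4,5,6,7]=60  [0,3,4,5,6,7]=20  [1,2,3,4,6,7]=30  [1,3,4,5,6,7]=60  [2,3,4,5,6,7]=15
  first=0(k) contributes 105
  first=1(h) contributes 35
  first=2(m) contributes 140
|[w]| = 280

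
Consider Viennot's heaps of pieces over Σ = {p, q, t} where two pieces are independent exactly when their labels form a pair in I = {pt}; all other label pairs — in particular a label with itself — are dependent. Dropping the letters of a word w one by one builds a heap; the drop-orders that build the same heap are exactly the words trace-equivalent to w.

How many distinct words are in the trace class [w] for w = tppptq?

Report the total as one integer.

10

drop 0:t onto floor
drop 1:p onto floor
drop 2:p onto {1:p}
drop 3:p onto {2:p}
drop 4:t onto {0:t}
drop 5:q onto {3:p, 4:t}
ground layer = {0:t, 1:p}
drop-orders for the pieces not yet dropped (sum over which currently-grounded one goes next):
  1 to go: {5} 1
  2 to go: {3,5} 1  {4,5} 1
  3 to go: {0,4,5} 1  {2,3,5} 1  {3,4,5} 2
  4 to go: {0,3,4,5} 3  {1,2,3,5} 1  {2,3,4,5} 3
  if 0:t drops first: 4 orders
  if 1:p drops first: 6 orders
heap linearizations: 10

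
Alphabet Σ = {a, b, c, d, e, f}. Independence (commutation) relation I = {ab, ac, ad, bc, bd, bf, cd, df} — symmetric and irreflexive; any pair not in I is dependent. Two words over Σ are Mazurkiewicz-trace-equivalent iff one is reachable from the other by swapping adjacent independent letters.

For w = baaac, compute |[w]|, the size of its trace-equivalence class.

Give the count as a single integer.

#0=b has no predecessor
#1=a has no predecessor
#2=a depends on [1:a]
#3=a depends on [2:a]
#4=c has no predecessor
sources: [0:b, 1:a, 4:c]
N(rest) = Σ N(rest − s) over sources s of rest; N(one piece) = 1:
  size 1 → [0]=1  [3]=1  [4]=1
  size 2 → [0,3]=2  [0,4]=2  [2,3]=1  [3,4]=2
  size 3 → [0,2,3]=3  [0,3,4]=6  [1,2,3]=1  [2,3,4]=3
  first=0(b) contributes 4
  first=1(a) contributes 12
  first=4(c) contributes 4
|[w]| = 20

20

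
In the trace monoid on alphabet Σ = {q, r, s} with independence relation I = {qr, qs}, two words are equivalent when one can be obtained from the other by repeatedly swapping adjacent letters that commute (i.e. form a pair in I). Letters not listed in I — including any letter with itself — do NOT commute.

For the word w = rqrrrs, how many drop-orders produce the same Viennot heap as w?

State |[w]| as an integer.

6

drop 0:r onto floor
drop 1:q onto floor
drop 2:r onto {0:r}
drop 3:r onto {2:r}
drop 4:r onto {3:r}
drop 5:s onto {4:r}
ground layer = {0:r, 1:q}
drop-orders for the pieces not yet dropped (sum over which currently-grounded one goes next):
  1 to go: {1} 1  {5} 1
  2 to go: {1,5} 2  {4,5} 1
  3 to go: {1,4,5} 3  {3,4,5} 1
  4 to go: {1,3,4,5} 4  {2,3,4,5} 1
  if 0:r drops first: 5 orders
  if 1:q drops first: 1 orders
heap linearizations: 6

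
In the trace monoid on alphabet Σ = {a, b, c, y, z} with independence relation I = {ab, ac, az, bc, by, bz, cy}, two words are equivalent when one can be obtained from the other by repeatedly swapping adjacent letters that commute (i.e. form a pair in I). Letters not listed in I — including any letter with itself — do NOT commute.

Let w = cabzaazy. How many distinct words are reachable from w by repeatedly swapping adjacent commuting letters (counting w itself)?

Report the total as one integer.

160

drop 0:c onto floor
drop 1:a onto floor
drop 2:b onto floor
drop 3:z onto {0:c}
drop 4:a onto {1:a}
drop 5:a onto {4:a}
drop 6:z onto {3:z}
drop 7:y onto {5:a, 6:z}
ground layer = {0:c, 1:a, 2:b}
drop-orders for the pieces not yet dropped (sum over which currently-grounded one goes next):
  1 to go: {2} 1  {7} 1
  2 to go: {2,7} 2  {5,7} 1  {6,7} 1
  3 to go: {2,5,7} 3  {2,6,7} 3  {3,6,7} 1  {4,5,7} 1  {5,6,7} 2
  4 to go: {0,3,6,7} 1  {1,4,5,7} 1  {2,3,6,7} 4  {2,4,5,7} 4  {2,5,6,7} 8  {3,5,6,7} 3  {4,5,6,7} 3
  5 to go: {0,2,3,6,7} 5  {0,3,5,6,7} 4  {1,2,4,5,7} 5  {1,4,5,6,7} 4  {2,3,5,6,7} 15  {2,4,5,6,7} 15  {3,4,5,6,7} 6
  6 to go: {0,2,3,5,6,7} 24  {0,3,4,5,6,7} 10  {1,2,4,5,6,7} 24  {1,3,4,5,6,7} 10  {2,3,4,5,6,7} 36
  if 0:c drops first: 70 orders
  if 1:a drops first: 70 orders
  if 2:b drops first: 20 orders
heap linearizations: 160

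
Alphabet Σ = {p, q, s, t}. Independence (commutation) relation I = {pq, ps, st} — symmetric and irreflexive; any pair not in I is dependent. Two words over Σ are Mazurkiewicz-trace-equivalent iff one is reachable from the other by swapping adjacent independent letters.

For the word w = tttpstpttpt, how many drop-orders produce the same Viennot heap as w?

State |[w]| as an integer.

drop 0:t onto floor
drop 1:t onto {0:t}
drop 2:t onto {1:t}
drop 3:p onto {2:t}
drop 4:s onto floor
drop 5:t onto {3:p}
drop 6:p onto {5:t}
drop 7:t onto {6:p}
drop 8:t onto {7:t}
drop 9:p onto {8:t}
drop 10:t onto {9:p}
ground layer = {0:t, 4:s}
drop-orders for the pieces not yet dropped (sum over which currently-grounded one goes next):
  1 to go: {4} 1  {10} 1
  2 to go: {4,10} 2  {9,10} 1
  3 to go: {4,9,10} 3  {8,9,10} 1
  4 to go: {4,8,9,10} 4  {7,8,9,10} 1
  5 to go: {4,7,8,9,10} 5  {6,7,8,9,10} 1
  6 to go: {4,6,7,8,9,10} 6  {5,6,7,8,9,10} 1
  7 to go: {3,5,6,7,8,9,10} 1  {4,5,6,7,8,9,10} 7
  8 to go: {2,3,5,6,7,8,9,10} 1  {3,4,5,6,7,8,9,10} 8
  9 to go: {1,2,3,5,6,7,8,9,10} 1  {2,3,4,5,6,7,8,9,10} 9
  if 0:t drops first: 10 orders
  if 4:s drops first: 1 orders
heap linearizations: 11

11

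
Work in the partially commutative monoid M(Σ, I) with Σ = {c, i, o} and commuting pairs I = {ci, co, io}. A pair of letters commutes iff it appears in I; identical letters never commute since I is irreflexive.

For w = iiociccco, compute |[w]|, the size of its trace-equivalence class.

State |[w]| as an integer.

#0=i has no predecessor
#1=i depends on [0:i]
#2=o has no predecessor
#3=c has no predecessor
#4=i depends on [1:i]
#5=c depends on [3:c]
#6=c depends on [5:c]
#7=c depends on [6:c]
#8=o depends on [2:o]
sources: [0:i, 2:o, 3:c]
N(rest) = Σ N(rest − s) over sources s of rest; N(one piece) = 1:
  size 1 → [4]=1  [7]=1  [8]=1
  size 2 → [1,4]=1  [2,8]=1  [4,7]=2  [4,8]=2  [6,7]=1  [7,8]=2
  size 3 → [0,1,4]=1  [1,4,7]=3  [1,4,8]=3  [2,4,8]=3  [2,7,8]=3  [4,6,7]=3  [4,7,8]=6  [5,6,7]=1  [6,7,8]=3
  size 4 → [0,1,4,7]=4  [0,1,4,8]=4  [1,2,4,8]=6  [1,4,6,7]=6  [1,4,7,8]=12  [2,4,7,8]=12  [2,6,7,8]=6  [3,5,6,7]=1  [4,5,6,7]=4  [4,6,7,8]=12  [5,6,7,8]=4
  size 5 → [0,1,2,4,8]=10  [0,1,4,6,7]=10  [0,1,4,7,8]=20  [1,2,4,7,8]=30  [1,4,5,6,7]=10  [1,4,6,7,8]=30  [2,4,6,7,8]=30  [2,5,6,7,8]=10  [3,4,5,6,7]=5  [3,5,6,7,8]=5  [4,5,6,7,8]=20
  size 6 → [0,1,2,4,7,8]=60  [0,1,4,5,6,7]=20  [0,1,4,6,7,8]=60  [1,2,4,6,7,8]=90  [1,3,4,5,6,7]=15  [1,4,5,6,7,8]=60  [2,3,5,6,7,8]=15  [2,4,5,6,7,8]=60  [3,4,5,6,7,8]=30
  size 7 → [0,1,2,4,6,7,8]=210  [0,1,3,4,5,6,7]=35  [0,1,4,5,6,7,8]=140  [1,2,4,5,6,7,8]=210  [1,3,4,5,6,7,8]=105  [2,3,4,5,6,7,8]=105
  first=0(i) contributes 420
  first=2(o) contributes 280
  first=3(c) contributes 560
|[w]| = 1260

1260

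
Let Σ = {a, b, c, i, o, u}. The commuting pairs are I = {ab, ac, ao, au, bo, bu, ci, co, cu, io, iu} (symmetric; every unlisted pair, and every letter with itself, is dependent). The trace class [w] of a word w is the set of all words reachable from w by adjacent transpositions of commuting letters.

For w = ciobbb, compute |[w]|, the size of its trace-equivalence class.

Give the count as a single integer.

drop 0:c onto floor
drop 1:i onto floor
drop 2:o onto floor
drop 3:b onto {0:c, 1:i}
drop 4:b onto {3:b}
drop 5:b onto {4:b}
ground layer = {0:c, 1:i, 2:o}
drop-orders for the pieces not yet dropped (sum over which currently-grounded one goes next):
  1 to go: {2} 1  {5} 1
  2 to go: {2,5} 2  {4,5} 1
  3 to go: {2,4,5} 3  {3,4,5} 1
  4 to go: {0,3,4,5} 1  {1,3,4,5} 1  {2,3,4,5} 4
  if 0:c drops first: 5 orders
  if 1:i drops first: 5 orders
  if 2:o drops first: 2 orders
heap linearizations: 12

12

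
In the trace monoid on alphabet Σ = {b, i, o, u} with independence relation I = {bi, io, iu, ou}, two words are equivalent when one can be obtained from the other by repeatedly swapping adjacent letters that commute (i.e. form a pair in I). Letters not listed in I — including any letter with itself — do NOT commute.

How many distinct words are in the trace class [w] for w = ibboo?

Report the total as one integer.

5

drop 0:i onto floor
drop 1:b onto floor
drop 2:b onto {1:b}
drop 3:o onto {2:b}
drop 4:o onto {3:o}
ground layer = {0:i, 1:b}
drop-orders for the pieces not yet dropped (sum over which currently-grounded one goes next):
  1 to go: {0} 1  {4} 1
  2 to go: {0,4} 2  {3,4} 1
  3 to go: {0,3,4} 3  {2,3,4} 1
  if 0:i drops first: 1 orders
  if 1:b drops first: 4 orders
heap linearizations: 5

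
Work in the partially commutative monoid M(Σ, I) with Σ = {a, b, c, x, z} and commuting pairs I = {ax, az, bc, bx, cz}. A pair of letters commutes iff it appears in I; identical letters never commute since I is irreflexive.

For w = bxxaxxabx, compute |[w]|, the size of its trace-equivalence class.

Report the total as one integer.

#0=b has no predecessor
#1=x has no predecessor
#2=x depends on [1:x]
#3=a depends on [0:b]
#4=x depends on [2:x]
#5=x depends on [4:x]
#6=a depends on [3:a]
#7=b depends on [6:a]
#8=x depends on [5:x]
sources: [0:b, 1:x]
N(rest) = Σ N(rest − s) over sources s of rest; N(one piece) = 1:
  size 1 → [7]=1  [8]=1
  size 2 → [5,8]=1  [6,7]=1  [7,8]=2
  size 3 → [3,6,7]=1  [4,5,8]=1  [5,7,8]=3  [6,7,8]=3
  size 4 → [0,3,6,7]=1  [2,4,5,8]=1  [3,6,7,8]=4  [4,5,7,8]=4  [5,6,7,8]=6
  size 5 → [0,3,6,7,8]=5  [1,2,4,5,8]=1  [2,4,5,7,8]=5  [3,5,6,7,8]=10  [4,5,6,7,8]=10
  size 6 → [0,3,5,6,7,8]=15  [1,2,4,5,7,8]=6  [2,4,5,6,7,8]=15  [3,4,5,6,7,8]=20
  size 7 → [0,3,4,5,6,7,8]=35  [1,2,4,5,6,7,8]=21  [2,3,4,5,6,7,8]=35
  first=0(b) contributes 56
  first=1(x) contributes 70
|[w]| = 126

126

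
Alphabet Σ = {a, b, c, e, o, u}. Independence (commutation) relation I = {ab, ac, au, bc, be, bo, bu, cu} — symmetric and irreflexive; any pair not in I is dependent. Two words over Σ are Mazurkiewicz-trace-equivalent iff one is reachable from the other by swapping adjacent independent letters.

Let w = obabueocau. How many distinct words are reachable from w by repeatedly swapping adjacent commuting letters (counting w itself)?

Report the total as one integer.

540

0(o) covers ∅
1(b) covers ∅
2(a) covers 0:o
3(b) covers 1:b
4(u) covers 0:o
5(e) covers 2:a, 4:u
6(o) covers 5:e
7(c) covers 6:o
8(a) covers 6:o
9(u) covers 6:o
floor of heap: 0:o, 1:b
completions by unplaced set U, small U first (add the entries for U minus each lowest piece of U):
  |U|=1: {3}:1  {7}:1  {8}:1  {9}:1
  |U|=2: {1,3}:1  {3,7}:2  {3,8}:2  {3,9}:2  {7,8}:2  {7,9}:2  {8,9}:2
  |U|=3: {1,3,7}:3  {1,3,8}:3  {1,3,9}:3  {3,7,8}:6  {3,7,9}:6  {3,8,9}:6  {7,8,9}:6
  |U|=4: {1,3,7,8}:12  {1,3,7,9}:12  {1,3,8,9}:12  {3,7,8,9}:24  {6,7,8,9}:6
  |U|=5: {1,3,7,8,9}:60  {3,6,7,8,9}:30  {5,6,7,8,9}:6
  |U|=6: {1,3,6,7,8,9}:90  {2,5,6,7,8,9}:6  {3,5,6,7,8,9}:36  {4,5,6,7,8,9}:6
  |U|=7: {1,3,5,6,7,8,9}:126  {2,3,5,6,7,8,9}:42  {2,4,5,6,7,8,9}:12  {3,4,5,6,7,8,9}:42
  |U|=8: {0,2,4,5,6,7,8,9}:12  {1,2,3,5,6,7,8,9}:168  {1,3,4,5,6,7,8,9}:168  {2,3,4,5,6,7,8,9}:96
  start at 0(o): 432
  start at 1(b): 108
sum over floor = 540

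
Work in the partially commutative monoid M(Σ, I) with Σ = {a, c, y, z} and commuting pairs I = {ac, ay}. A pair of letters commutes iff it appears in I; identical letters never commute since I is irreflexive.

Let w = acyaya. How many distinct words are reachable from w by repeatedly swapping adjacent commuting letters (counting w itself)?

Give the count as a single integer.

20

0(a) covers ∅
1(c) covers ∅
2(y) covers 1:c
3(a) covers 0:a
4(y) covers 2:y
5(a) covers 3:a
floor of heap: 0:a, 1:c
completions by unplaced set U, small U first (add the entries for U minus each lowest piece of U):
  |U|=1: {4}:1  {5}:1
  |U|=2: {2,4}:1  {3,5}:1  {4,5}:2
  |U|=3: {0,3,5}:1  {1,2,4}:1  {2,4,5}:3  {3,4,5}:3
  |U|=4: {0,3,4,5}:4  {1,2,4,5}:4  {2,3,4,5}:6
  start at 0(a): 10
  start at 1(c): 10
sum over floor = 20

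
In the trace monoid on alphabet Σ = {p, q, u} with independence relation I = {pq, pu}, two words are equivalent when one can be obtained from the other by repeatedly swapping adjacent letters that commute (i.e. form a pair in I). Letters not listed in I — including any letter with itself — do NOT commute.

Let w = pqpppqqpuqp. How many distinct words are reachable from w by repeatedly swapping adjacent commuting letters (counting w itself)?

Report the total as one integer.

462

0(p) covers ∅
1(q) covers ∅
2(p) covers 0:p
3(p) covers 2:p
4(p) covers 3:p
5(q) covers 1:q
6(q) covers 5:q
7(p) covers 4:p
8(u) covers 6:q
9(q) covers 8:u
10(p) covers 7:p
floor of heap: 0:p, 1:q
completions by unplaced set U, small U first (add the entries for U minus each lowest piece of U):
  |U|=1: {9}:1  {10}:1
  |U|=2: {7,10}:1  {8,9}:1  {9,10}:2
  |U|=3: {4,7,10}:1  {6,8,9}:1  {7,9,10}:3  {8,9,10}:3
  |U|=4: {3,4,7,10}:1  {4,7,9,10}:4  {5,6,8,9}:1  {6,8,9,10}:4  {7,8,9,10}:6
  |U|=5: {1,5,6,8,9}:1  {2,3,4,7,10}:1  {3,4,7,9,10}:5  {4,7,8,9,10}:10  {5,6,8,9,10}:5  {6,7,8,9,10}:10
  |U|=6: {0,2,3,4,7,10}:1  {1,5,6,8,9,10}:6  {2,3,4,7,9,10}:6  {3,4,7,8,9,10}:15  {4,6,7,8,9,10}:20  {5,6,7,8,9,10}:15
  |U|=7: {0,2,3,4,7,9,10}:7  {1,5,6,7,8,9,10}:21  {2,3,4,7,8,9,10}:21  {3,4,6,7,8,9,10}:35  {4,5,6,7,8,9,10}:35
  |U|=8: {0,2,3,4,7,8,9,10}:28  {1,4,5,6,7,8,9,10}:56  {2,3,4,6,7,8,9,10}:56  {3,4,5,6,7,8,9,10}:70
  |U|=9: {0,2,3,4,6,7,8,9,10}:84  {1,3,4,5,6,7,8,9,10}:126  {2,3,4,5,6,7,8,9,10}:126
  start at 0(p): 252
  start at 1(q): 210
sum over floor = 462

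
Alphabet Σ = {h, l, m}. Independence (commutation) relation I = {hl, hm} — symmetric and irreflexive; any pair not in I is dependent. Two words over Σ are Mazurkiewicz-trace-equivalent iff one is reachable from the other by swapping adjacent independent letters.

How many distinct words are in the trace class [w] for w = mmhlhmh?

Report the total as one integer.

35

#0=m has no predecessor
#1=m depends on [0:m]
#2=h has no predecessor
#3=l depends on [1:m]
#4=h depends on [2:h]
#5=m depends on [3:l]
#6=h depends on [4:h]
sources: [0:m, 2:h]
N(rest) = Σ N(rest − s) over sources s of rest; N(one piece) = 1:
  size 1 → [5]=1  [6]=1
  size 2 → [3,5]=1  [4,6]=1  [5,6]=2
  size 3 → [1,3,5]=1  [2,4,6]=1  [3,5,6]=3  [4,5,6]=3
  size 4 → [0,1,3,5]=1  [1,3,5,6]=4  [2,4,5,6]=4  [3,4,5,6]=6
  size 5 → [0,1,3,5,6]=5  [1,3,4,5,6]=10  [2,3,4,5,6]=10
  first=0(m) contributes 20
  first=2(h) contributes 15
|[w]| = 35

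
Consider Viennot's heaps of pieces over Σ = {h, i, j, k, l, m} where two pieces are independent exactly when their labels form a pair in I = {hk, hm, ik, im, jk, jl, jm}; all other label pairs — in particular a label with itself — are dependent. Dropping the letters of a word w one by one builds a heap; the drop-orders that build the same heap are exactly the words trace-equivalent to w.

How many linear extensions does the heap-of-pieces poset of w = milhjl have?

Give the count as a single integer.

#0=m has no predecessor
#1=i has no predecessor
#2=l depends on [0:m, 1:i]
#3=h depends on [2:l]
#4=j depends on [3:h]
#5=l depends on [3:h]
sources: [0:m, 1:i]
N(rest) = Σ N(rest − s) over sources s of rest; N(one piece) = 1:
  size 1 → [4]=1  [5]=1
  size 2 → [4,5]=2
  size 3 → [3,4,5]=2
  size 4 → [2,3,4,5]=2
  first=0(m) contributes 2
  first=1(i) contributes 2
|[w]| = 4

4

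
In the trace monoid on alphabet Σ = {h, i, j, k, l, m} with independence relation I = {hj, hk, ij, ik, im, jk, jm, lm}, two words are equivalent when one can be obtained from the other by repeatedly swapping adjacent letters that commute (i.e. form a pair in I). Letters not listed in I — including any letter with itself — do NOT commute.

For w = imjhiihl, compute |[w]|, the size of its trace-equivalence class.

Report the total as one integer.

14

0(i) covers ∅
1(m) covers ∅
2(j) covers ∅
3(h) covers 0:i, 1:m
4(i) covers 3:h
5(i) covers 4:i
6(h) covers 5:i
7(l) covers 2:j, 6:h
floor of heap: 0:i, 1:m, 2:j
completions by unplaced set U, small U first (add the entries for U minus each lowest piece of U):
  |U|=1: {7}:1
  |U|=2: {2,7}:1  {6,7}:1
  |U|=3: {2,6,7}:2  {5,6,7}:1
  |U|=4: {2,5,6,7}:3  {4,5,6,7}:1
  |U|=5: {2,4,5,6,7}:4  {3,4,5,6,7}:1
  |U|=6: {0,3,4,5,6,7}:1  {1,3,4,5,6,7}:1  {2,3,4,5,6,7}:5
  start at 0(i): 6
  start at 1(m): 6
  start at 2(j): 2
sum over floor = 14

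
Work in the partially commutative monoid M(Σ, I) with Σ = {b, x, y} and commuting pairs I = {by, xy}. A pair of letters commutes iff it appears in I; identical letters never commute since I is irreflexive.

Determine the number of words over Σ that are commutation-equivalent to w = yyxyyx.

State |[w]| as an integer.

piece 0:y — minimal
piece 1:y rests on {0:y}
piece 2:x — minimal
piece 3:y rests on {1:y}
piece 4:y rests on {3:y}
piece 5:x rests on {2:x}
minimal pieces: {0:y, 2:x}
ways to finish when only these pieces remain (= sum over removing one remaining piece with nothing left below it):
  1 left: {4}→1  {5}→1
  2 left: {2,5}→1  {3,4}→1  {4,5}→2
  3 left: {1,3,4}→1  {2,4,5}→3  {3,4,5}→3
  4 left: {0,1,3,4}→1  {1,3,4,5}→4  {2,3,4,5}→6
  placing 0:y first → 10 extensions
  placing 2:x first → 5 extensions
total linear extensions = 15

15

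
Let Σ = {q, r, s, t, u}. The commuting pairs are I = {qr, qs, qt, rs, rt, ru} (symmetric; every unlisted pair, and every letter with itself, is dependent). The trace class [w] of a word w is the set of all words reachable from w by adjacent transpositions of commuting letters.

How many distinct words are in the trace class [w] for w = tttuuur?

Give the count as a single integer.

7

drop 0:t onto floor
drop 1:t onto {0:t}
drop 2:t onto {1:t}
drop 3:u onto {2:t}
drop 4:u onto {3:u}
drop 5:u onto {4:u}
drop 6:r onto floor
ground layer = {0:t, 6:r}
drop-orders for the pieces not yet dropped (sum over which currently-grounded one goes next):
  1 to go: {5} 1  {6} 1
  2 to go: {4,5} 1  {5,6} 2
  3 to go: {3,4,5} 1  {4,5,6} 3
  4 to go: {2,3,4,5} 1  {3,4,5,6} 4
  5 to go: {1,2,3,4,5} 1  {2,3,4,5,6} 5
  if 0:t drops first: 6 orders
  if 6:r drops first: 1 orders
heap linearizations: 7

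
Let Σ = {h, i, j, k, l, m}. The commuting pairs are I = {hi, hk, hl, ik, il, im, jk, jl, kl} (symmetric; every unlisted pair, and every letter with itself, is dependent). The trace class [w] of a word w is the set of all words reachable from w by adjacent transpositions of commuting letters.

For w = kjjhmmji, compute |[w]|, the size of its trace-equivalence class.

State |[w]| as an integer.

drop 0:k onto floor
drop 1:j onto floor
drop 2:j onto {1:j}
drop 3:h onto {2:j}
drop 4:m onto {0:k, 3:h}
drop 5:m onto {4:m}
drop 6:j onto {5:m}
drop 7:i onto {6:j}
ground layer = {0:k, 1:j}
drop-orders for the pieces not yet dropped (sum over which currently-grounded one goes next):
  1 to go: {7} 1
  2 to go: {6,7} 1
  3 to go: {5,6,7} 1
  4 to go: {4,5,6,7} 1
  5 to go: {0,4,5,6,7} 1  {3,4,5,6,7} 1
  6 to go: {0,3,4,5,6,7} 2  {2,3,4,5,6,7} 1
  if 0:k drops first: 1 orders
  if 1:j drops first: 3 orders
heap linearizations: 4

4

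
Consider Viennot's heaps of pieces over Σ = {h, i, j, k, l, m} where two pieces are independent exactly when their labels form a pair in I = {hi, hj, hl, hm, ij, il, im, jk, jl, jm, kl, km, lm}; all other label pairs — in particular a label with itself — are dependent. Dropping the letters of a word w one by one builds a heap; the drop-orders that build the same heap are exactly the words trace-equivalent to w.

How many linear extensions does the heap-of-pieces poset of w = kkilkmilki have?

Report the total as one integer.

360

0(k) covers ∅
1(k) covers 0:k
2(i) covers 1:k
3(l) covers ∅
4(k) covers 2:i
5(m) covers ∅
6(i) covers 4:k
7(l) covers 3:l
8(k) covers 6:i
9(i) covers 8:k
floor of heap: 0:k, 3:l, 5:m
completions by unplaced set U, small U first (add the entries for U minus each lowest piece of U):
  |U|=1: {5}:1  {7}:1  {9}:1
  |U|=2: {3,7}:1  {5,7}:2  {5,9}:2  {7,9}:2  {8,9}:1
  |U|=3: {3,5,7}:3  {3,7,9}:3  {5,7,9}:6  {5,8,9}:3  {6,8,9}:1  {7,8,9}:3
  |U|=4: {3,5,7,9}:12  {3,7,8,9}:6  {4,6,8,9}:1  {5,6,8,9}:4  {5,7,8,9}:12  {6,7,8,9}:4
  |U|=5: {2,4,6,8,9}:1  {3,5,7,8,9}:30  {3,6,7,8,9}:10  {4,5,6,8,9}:5  {4,6,7,8,9}:5  {5,6,7,8,9}:20
  |U|=6: {1,2,4,6,8,9}:1  {2,4,5,6,8,9}:6  {2,4,6,7,8,9}:6  {3,4,6,7,8,9}:15  {3,5,6,7,8,9}:60  {4,5,6,7,8,9}:30
  |U|=7: {0,1,2,4,6,8,9}:1  {1,2,4,5,6,8,9}:7  {1,2,4,6,7,8,9}:7  {2,3,4,6,7,8,9}:21  {2,4,5,6,7,8,9}:42  {3,4,5,6,7,8,9}:105
  |U|=8: {0,1,2,4,5,6,8,9}:8  {0,1,2,4,6,7,8,9}:8  {1,2,3,4,6,7,8,9}:28  {1,2,4,5,6,7,8,9}:56  {2,3,4,5,6,7,8,9}:168
  start at 0(k): 252
  start at 3(l): 72
  start at 5(m): 36
sum over floor = 360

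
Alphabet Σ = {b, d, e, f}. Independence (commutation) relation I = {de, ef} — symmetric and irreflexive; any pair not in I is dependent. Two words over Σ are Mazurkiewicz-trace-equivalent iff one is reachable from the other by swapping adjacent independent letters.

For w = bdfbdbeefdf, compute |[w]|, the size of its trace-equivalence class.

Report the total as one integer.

10

piece 0:b — minimal
piece 1:d rests on {0:b}
piece 2:f rests on {1:d}
piece 3:b rests on {2:f}
piece 4:d rests on {3:b}
piece 5:b rests on {4:d}
piece 6:e rests on {5:b}
piece 7:e rests on {6:e}
piece 8:f rests on {5:b}
piece 9:d rests on {8:f}
piece 10:f rests on {9:d}
minimal pieces: {0:b}
ways to finish when only these pieces remain (= sum over removing one remaining piece with nothing left below it):
  1 left: {7}→1  {10}→1
  2 left: {6,7}→1  {7,10}→2  {9,10}→1
  3 left: {6,7,10}→3  {7,9,10}→3  {8,9,10}→1
  4 left: {6,7,9,10}→6  {7,8,9,10}→4
  5 left: {6,7,8,9,10}→10
  6 left: {5,6,7,8,9,10}→10
  7 left: {4,5,6,7,8,9,10}→10
  8 left: {3,4,5,6,7,8,9,10}→10
  9 left: {2,3,4,5,6,7,8,9,10}→10
  placing 0:b first → 10 extensions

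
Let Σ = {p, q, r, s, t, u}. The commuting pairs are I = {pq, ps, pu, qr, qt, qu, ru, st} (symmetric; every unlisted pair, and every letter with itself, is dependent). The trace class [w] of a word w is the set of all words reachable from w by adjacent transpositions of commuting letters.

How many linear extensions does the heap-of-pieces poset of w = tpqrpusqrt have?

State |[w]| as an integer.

0(t) covers ∅
1(p) covers 0:t
2(q) covers ∅
3(r) covers 1:p
4(p) covers 3:r
5(u) covers 0:t
6(s) covers 2:q, 3:r, 5:u
7(q) covers 6:s
8(r) covers 4:p, 6:s
9(t) covers 8:r
floor of heap: 0:t, 2:q
completions by unplaced set U, small U first (add the entries for U minus each lowest piece of U):
  |U|=1: {7}:1  {9}:1
  |U|=2: {7,9}:2  {8,9}:1
  |U|=3: {4,8,9}:1  {7,8,9}:3
  |U|=4: {4,7,8,9}:4  {6,7,8,9}:3
  |U|=5: {2,6,7,8,9}:3  {4,6,7,8,9}:7  {5,6,7,8,9}:3
  |U|=6: {2,4,6,7,8,9}:10  {2,5,6,7,8,9}:6  {3,4,6,7,8,9}:7  {4,5,6,7,8,9}:10
  |U|=7: {1,3,4,6,7,8,9}:7  {2,3,4,6,7,8,9}:17  {2,4,5,6,7,8,9}:26  {3,4,5,6,7,8,9}:17
  |U|=8: {1,2,3,4,6,7,8,9}:24  {1,3,4,5,6,7,8,9}:24  {2,3,4,5,6,7,8,9}:60
  start at 0(t): 108
  start at 2(q): 24
sum over floor = 132

132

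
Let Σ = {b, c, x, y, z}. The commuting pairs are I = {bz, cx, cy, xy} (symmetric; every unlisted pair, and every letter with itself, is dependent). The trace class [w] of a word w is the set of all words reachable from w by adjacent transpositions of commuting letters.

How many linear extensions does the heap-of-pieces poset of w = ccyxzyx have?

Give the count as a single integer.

24

0(c) covers ∅
1(c) covers 0:c
2(y) covers ∅
3(x) covers ∅
4(z) covers 1:c, 2:y, 3:x
5(y) covers 4:z
6(x) covers 4:z
floor of heap: 0:c, 2:y, 3:x
completions by unplaced set U, small U first (add the entries for U minus each lowest piece of U):
  |U|=1: {5}:1  {6}:1
  |U|=2: {5,6}:2
  |U|=3: {4,5,6}:2
  |U|=4: {1,4,5,6}:2  {2,4,5,6}:2  {3,4,5,6}:2
  |U|=5: {0,1,4,5,6}:2  {1,2,4,5,6}:4  {1,3,4,5,6}:4  {2,3,4,5,6}:4
  start at 0(c): 12
  start at 2(y): 6
  start at 3(x): 6
sum over floor = 24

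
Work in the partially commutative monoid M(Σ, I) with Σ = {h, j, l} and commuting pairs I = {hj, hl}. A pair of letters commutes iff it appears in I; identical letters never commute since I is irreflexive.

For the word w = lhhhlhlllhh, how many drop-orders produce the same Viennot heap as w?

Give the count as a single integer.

#0=l has no predecessor
#1=h has no predecessor
#2=h depends on [1:h]
#3=h depends on [2:h]
#4=l depends on [0:l]
#5=h depends on [3:h]
#6=l depends on [4:l]
#7=l depends on [6:l]
#8=l depends on [7:l]
#9=h depends on [5:h]
#10=h depends on [9:h]
sources: [0:l, 1:h]
N(rest) = Σ N(rest − s) over sources s of rest; N(one piece) = 1:
  size 1 → [8]=1  [10]=1
  size 2 → [7,8]=1  [8,10]=2  [9,10]=1
  size 3 → [5,9,10]=1  [6,7,8]=1  [7,8,10]=3  [8,9,10]=3
  size 4 → [3,5,9,10]=1  [4,6,7,8]=1  [5,8,9,10]=4  [6,7,8,10]=4  [7,8,9,10]=6
  size 5 → [0,4,6,7,8]=1  [2,3,5,9,10]=1  [3,5,8,9,10]=5  [4,6,7,8,10]=5  [5,7,8,9,10]=10  [6,7,8,9,10]=10
  size 6 → [0,4,6,7,8,10]=6  [1,2,3,5,9,10]=1  [2,3,5,8,9,10]=6  [3,5,7,8,9,10]=15  [4,6,7,8,9,10]=15  [5,6,7,8,9,10]=20
  size 7 → [0,4,6,7,8,9,10]=21  [1,2,3,5,8,9,10]=7  [2,3,5,7,8,9,10]=21  [3,5,6,7,8,9,10]=35  [4,5,6,7,8,9,10]=35
  size 8 → [0,4,5,6,7,8,9,10]=56  [1,2,3,5,7,8,9,10]=28  [2,3,5,6,7,8,9,10]=56  [3,4,5,6,7,8,9,10]=70
  size 9 → [0,3,4,5,6,7,8,9,10]=126  [1,2,3,5,6,7,8,9,10]=84  [2,3,4,5,6,7,8,9,10]=126
  first=0(l) contributes 210
  first=1(h) contributes 252
|[w]| = 462

462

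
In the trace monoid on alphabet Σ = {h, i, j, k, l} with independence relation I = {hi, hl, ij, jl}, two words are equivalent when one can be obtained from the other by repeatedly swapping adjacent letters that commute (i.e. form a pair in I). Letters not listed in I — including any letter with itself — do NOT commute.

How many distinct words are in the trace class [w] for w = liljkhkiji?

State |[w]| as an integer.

12

drop 0:l onto floor
drop 1:i onto {0:l}
drop 2:l onto {1:i}
drop 3:j onto floor
drop 4:k onto {2:l, 3:j}
drop 5:h onto {4:k}
drop 6:k onto {5:h}
drop 7:i onto {6:k}
drop 8:j onto {6:k}
drop 9:i onto {7:i}
ground layer = {0:l, 3:j}
drop-orders for the pieces not yet dropped (sum over which currently-grounded one goes next):
  1 to go: {8} 1  {9} 1
  2 to go: {7,9} 1  {8,9} 2
  3 to go: {7,8,9} 3
  4 to go: {6,7,8,9} 3
  5 to go: {5,6,7,8,9} 3
  6 to go: {4,5,6,7,8,9} 3
  7 to go: {2,4,5,6,7,8,9} 3  {3,4,5,6,7,8,9} 3
  8 to go: {1,2,4,5,6,7,8,9} 3  {2,3,4,5,6,7,8,9} 6
  if 0:l drops first: 9 orders
  if 3:j drops first: 3 orders
heap linearizations: 12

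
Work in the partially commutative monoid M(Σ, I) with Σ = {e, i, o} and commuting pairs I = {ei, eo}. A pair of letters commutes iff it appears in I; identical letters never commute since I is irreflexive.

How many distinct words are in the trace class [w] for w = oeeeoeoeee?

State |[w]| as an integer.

120

#0=o has no predecessor
#1=e has no predecessor
#2=e depends on [1:e]
#3=e depends on [2:e]
#4=o depends on [0:o]
#5=e depends on [3:e]
#6=o depends on [4:o]
#7=e depends on [5:e]
#8=e depends on [7:e]
#9=e depends on [8:e]
sources: [0:o, 1:e]
N(rest) = Σ N(rest − s) over sources s of rest; N(one piece) = 1:
  size 1 → [6]=1  [9]=1
  size 2 → [4,6]=1  [6,9]=2  [8,9]=1
  size 3 → [0,4,6]=1  [4,6,9]=3  [6,8,9]=3  [7,8,9]=1
  size 4 → [0,4,6,9]=4  [4,6,8,9]=6  [5,7,8,9]=1  [6,7,8,9]=4
  size 5 → [0,4,6,8,9]=10  [3,5,7,8,9]=1  [4,6,7,8,9]=10  [5,6,7,8,9]=5
  size 6 → [0,4,6,7,8,9]=20  [2,3,5,7,8,9]=1  [3,5,6,7,8,9]=6  [4,5,6,7,8,9]=15
  size 7 → [0,4,5,6,7,8,9]=35  [1,2,3,5,7,8,9]=1  [2,3,5,6,7,8,9]=7  [3,4,5,6,7,8,9]=21
  size 8 → [0,3,4,5,6,7,8,9]=56  [1,2,3,5,6,7,8,9]=8  [2,3,4,5,6,7,8,9]=28
  first=0(o) contributes 36
  first=1(e) contributes 84
|[w]| = 120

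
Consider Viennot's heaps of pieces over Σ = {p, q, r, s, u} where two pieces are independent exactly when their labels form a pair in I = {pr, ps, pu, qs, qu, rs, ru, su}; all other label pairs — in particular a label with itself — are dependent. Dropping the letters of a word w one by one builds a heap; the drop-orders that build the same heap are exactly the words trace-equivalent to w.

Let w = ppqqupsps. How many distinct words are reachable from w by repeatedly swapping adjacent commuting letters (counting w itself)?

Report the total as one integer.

252

drop 0:p onto floor
drop 1:p onto {0:p}
drop 2:q onto {1:p}
drop 3:q onto {2:q}
drop 4:u onto floor
drop 5:p onto {3:q}
drop 6:s onto floor
drop 7:p onto {5:p}
drop 8:s onto {6:s}
ground layer = {0:p, 4:u, 6:s}
drop-orders for the pieces not yet dropped (sum over which currently-grounded one goes next):
  1 to go: {4} 1  {7} 1  {8} 1
  2 to go: {4,7} 2  {4,8} 2  {5,7} 1  {6,8} 1  {7,8} 2
  3 to go: {3,5,7} 1  {4,5,7} 3  {4,6,8} 3  {4,7,8} 6  {5,7,8} 3  {6,7,8} 3
  4 to go: {2,3,5,7} 1  {3,4,5,7} 4  {3,5,7,8} 4  {4,5,7,8} 12  {4,6,7,8} 12  {5,6,7,8} 6
  5 to go: {1,2,3,5,7} 1  {2,3,4,5,7} 5  {2,3,5,7,8} 5  {3,4,5,7,8} 20  {3,5,6,7,8} 10  {4,5,6,7,8} 30
  6 to go: {0,1,2,3,5,7} 1  {1,2,3,4,5,7} 6  {1,2,3,5,7,8} 6  {2,3,4,5,7,8} 30  {2,3,5,6,7,8} 15  {3,4,5,6,7,8} 60
  7 to go: {0,1,2,3,4,5,7} 7  {0,1,2,3,5,7,8} 7  {1,2,3,4,5,7,8} 42  {1,2,3,5,6,7,8} 21  {2,3,4,5,6,7,8} 105
  if 0:p drops first: 168 orders
  if 4:u drops first: 28 orders
  if 6:s drops first: 56 orders
heap linearizations: 252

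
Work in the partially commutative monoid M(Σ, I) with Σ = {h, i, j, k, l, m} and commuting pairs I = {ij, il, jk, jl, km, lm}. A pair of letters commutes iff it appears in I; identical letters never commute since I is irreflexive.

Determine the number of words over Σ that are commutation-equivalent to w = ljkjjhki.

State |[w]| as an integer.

10

piece 0:l — minimal
piece 1:j — minimal
piece 2:k rests on {0:l}
piece 3:j rests on {1:j}
piece 4:j rests on {3:j}
piece 5:h rests on {2:k, 4:j}
piece 6:k rests on {5:h}
piece 7:i rests on {6:k}
minimal pieces: {0:l, 1:j}
ways to finish when only these pieces remain (= sum over removing one remaining piece with nothing left below it):
  1 left: {7}→1
  2 left: {6,7}→1
  3 left: {5,6,7}→1
  4 left: {2,5,6,7}→1  {4,5,6,7}→1
  5 left: {0,2,5,6,7}→1  {2,4,5,6,7}→2  {3,4,5,6,7}→1
  6 left: {0,2,4,5,6,7}→3  {1,3,4,5,6,7}→1  {2,3,4,5,6,7}→3
  placing 0:l first → 4 extensions
  placing 1:j first → 6 extensions
total linear extensions = 10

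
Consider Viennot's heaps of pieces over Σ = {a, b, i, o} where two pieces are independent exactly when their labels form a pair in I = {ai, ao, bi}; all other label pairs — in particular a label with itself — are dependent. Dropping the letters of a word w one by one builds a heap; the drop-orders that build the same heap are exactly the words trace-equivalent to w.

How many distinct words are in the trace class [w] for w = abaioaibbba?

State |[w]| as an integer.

70

#0=a has no predecessor
#1=b depends on [0:a]
#2=a depends on [1:b]
#3=i has no predecessor
#4=o depends on [1:b, 3:i]
#5=a depends on [2:a]
#6=i depends on [4:o]
#7=b depends on [4:o, 5:a]
#8=b depends on [7:b]
#9=b depends on [8:b]
#10=a depends on [9:b]
sources: [0:a, 3:i]
N(rest) = Σ N(rest − s) over sources s of rest; N(one piece) = 1:
  size 1 → [6]=1  [10]=1
  size 2 → [6,10]=2  [9,10]=1
  size 3 → [6,9,10]=3  [8,9,10]=1
  size 4 → [6,8,9,10]=4  [7,8,9,10]=1
  size 5 → [5,7,8,9,10]=1  [6,7,8,9,10]=5
  size 6 → [2,5,7,8,9,10]=1  [4,6,7,8,9,10]=5  [5,6,7,8,9,10]=6
  size 7 → [2,5,6,7,8,9,10]=7  [3,4,6,7,8,9,10]=5  [4,5,6,7,8,9,10]=11
  size 8 → [2,4,5,6,7,8,9,10]=18  [3,4,5,6,7,8,9,10]=16
  size 9 → [1,2,4,5,6,7,8,9,10]=18  [2,3,4,5,6,7,8,9,10]=34
  first=0(a) contributes 52
  first=3(i) contributes 18
|[w]| = 70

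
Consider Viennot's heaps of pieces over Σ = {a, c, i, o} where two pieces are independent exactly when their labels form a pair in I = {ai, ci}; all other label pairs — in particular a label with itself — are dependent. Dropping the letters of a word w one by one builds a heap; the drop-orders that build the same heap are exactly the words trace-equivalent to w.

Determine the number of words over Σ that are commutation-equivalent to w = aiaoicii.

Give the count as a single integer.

0(a) covers ∅
1(i) covers ∅
2(a) covers 0:a
3(o) covers 1:i, 2:a
4(i) covers 3:o
5(c) covers 3:o
6(i) covers 4:i
7(i) covers 6:i
floor of heap: 0:a, 1:i
completions by unplaced set U, small U first (add the entries for U minus each lowest piece of U):
  |U|=1: {5}:1  {7}:1
  |U|=2: {5,7}:2  {6,7}:1
  |U|=3: {4,6,7}:1  {5,6,7}:3
  |U|=4: {4,5,6,7}:4
  |U|=5: {3,4,5,6,7}:4
  |U|=6: {1,3,4,5,6,7}:4  {2,3,4,5,6,7}:4
  start at 0(a): 8
  start at 1(i): 4
sum over floor = 12

12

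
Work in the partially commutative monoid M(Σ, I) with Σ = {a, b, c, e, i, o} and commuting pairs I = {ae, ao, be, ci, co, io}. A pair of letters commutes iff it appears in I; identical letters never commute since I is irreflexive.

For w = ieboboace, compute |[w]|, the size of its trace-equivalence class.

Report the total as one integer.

6

drop 0:i onto floor
drop 1:e onto {0:i}
drop 2:b onto {0:i}
drop 3:o onto {1:e, 2:b}
drop 4:b onto {3:o}
drop 5:o onto {4:b}
drop 6:a onto {4:b}
drop 7:c onto {6:a}
drop 8:e onto {5:o, 7:c}
ground layer = {0:i}
drop-orders for the pieces not yet dropped (sum over which currently-grounded one goes next):
  1 to go: {8} 1
  2 to go: {5,8} 1  {7,8} 1
  3 to go: {5,7,8} 2  {6,7,8} 1
  4 to go: {5,6,7,8} 3
  5 to go: {4,5,6,7,8} 3
  6 to go: {3,4,5,6,7,8} 3
  7 to go: {1,3,4,5,6,7,8} 3  {2,3,4,5,6,7,8} 3
  if 0:i drops first: 6 orders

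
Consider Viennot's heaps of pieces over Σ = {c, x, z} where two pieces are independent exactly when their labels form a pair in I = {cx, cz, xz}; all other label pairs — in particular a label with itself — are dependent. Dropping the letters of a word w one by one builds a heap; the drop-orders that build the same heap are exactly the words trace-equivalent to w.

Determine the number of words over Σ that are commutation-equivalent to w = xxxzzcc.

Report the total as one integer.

210

0(x) covers ∅
1(x) covers 0:x
2(x) covers 1:x
3(z) covers ∅
4(z) covers 3:z
5(c) covers ∅
6(c) covers 5:c
floor of heap: 0:x, 3:z, 5:c
completions by unplaced set U, small U first (add the entries for U minus each lowest piece of U):
  |U|=1: {2}:1  {4}:1  {6}:1
  |U|=2: {1,2}:1  {2,4}:2  {2,6}:2  {3,4}:1  {4,6}:2  {5,6}:1
  |U|=3: {0,1,2}:1  {1,2,4}:3  {1,2,6}:3  {2,3,4}:3  {2,4,6}:6  {2,5,6}:3  {3,4,6}:3  {4,5,6}:3
  |U|=4: {0,1,2,4}:4  {0,1,2,6}:4  {1,2,3,4}:6  {1,2,4,6}:12  {1,2,5,6}:6  {2,3,4,6}:12  {2,4,5,6}:12  {3,4,5,6}:6
  |U|=5: {0,1,2,3,4}:10  {0,1,2,4,6}:20  {0,1,2,5,6}:10  {1,2,3,4,6}:30  {1,2,4,5,6}:30  {2,3,4,5,6}:30
  start at 0(x): 90
  start at 3(z): 60
  start at 5(c): 60
sum over floor = 210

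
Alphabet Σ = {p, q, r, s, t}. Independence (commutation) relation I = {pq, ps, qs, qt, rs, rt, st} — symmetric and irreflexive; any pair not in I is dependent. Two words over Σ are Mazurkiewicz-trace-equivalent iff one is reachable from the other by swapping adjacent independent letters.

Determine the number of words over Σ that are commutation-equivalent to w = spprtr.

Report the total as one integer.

18

piece 0:s — minimal
piece 1:p — minimal
piece 2:p rests on {1:p}
piece 3:r rests on {2:p}
piece 4:t rests on {2:p}
piece 5:r rests on {3:r}
minimal pieces: {0:s, 1:p}
ways to finish when only these pieces remain (= sum over removing one remaining piece with nothing left below it):
  1 left: {0}→1  {4}→1  {5}→1
  2 left: {0,4}→2  {0,5}→2  {3,5}→1  {4,5}→2
  3 left: {0,3,5}→3  {0,4,5}→6  {3,4,5}→3
  4 left: {0,3,4,5}→12  {2,3,4,5}→3
  placing 0:s first → 3 extensions
  placing 1:p first → 15 extensions
total linear extensions = 18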